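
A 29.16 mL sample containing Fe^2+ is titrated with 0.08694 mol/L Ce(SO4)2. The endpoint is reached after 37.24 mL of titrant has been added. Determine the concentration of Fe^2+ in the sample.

n(Ce(SO4)2) = 0.08694 x 0.03724 = 0.003238 mol.
From the balanced equation, 1 mol Ce(SO4)2 reacts with 1 mol Fe^2+, so n(Fe^2+) = 0.003238 x 1/1 = 0.003238 mol.
[Fe^2+] = 0.003238 / 0.02916 L = 0.111 M.

0.111 M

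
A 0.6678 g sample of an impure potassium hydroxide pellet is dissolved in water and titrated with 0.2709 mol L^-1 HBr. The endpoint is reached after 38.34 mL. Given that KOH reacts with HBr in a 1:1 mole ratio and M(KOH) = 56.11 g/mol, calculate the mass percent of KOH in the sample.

n(HBr) = 0.2709 x 0.03834 = 0.01039 mol.
n(KOH) = 0.01039 / 1 = 0.01039 mol.
mass of KOH = 0.01039 x 56.11 = 0.5828 g.
% purity = 0.5828 / 0.6678 x 100 = 87.3%.

87.3%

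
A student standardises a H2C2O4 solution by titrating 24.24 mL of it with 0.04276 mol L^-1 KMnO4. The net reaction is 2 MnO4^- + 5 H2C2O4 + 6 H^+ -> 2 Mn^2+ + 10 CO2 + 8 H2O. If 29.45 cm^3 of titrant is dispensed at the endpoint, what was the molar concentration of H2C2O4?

n(KMnO4) = 0.04276 x 0.02945 = 0.001259 mol.
From the balanced equation, 2 mol KMnO4 reacts with 5 mol H2C2O4, so n(H2C2O4) = 0.001259 x 5/2 = 0.003148 mol.
[H2C2O4] = 0.003148 / 0.02424 L = 0.130 M.

0.130 M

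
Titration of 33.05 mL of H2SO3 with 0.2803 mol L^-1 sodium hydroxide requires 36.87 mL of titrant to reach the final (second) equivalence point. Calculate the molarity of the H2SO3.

n(NaOH) = 0.2803 x 0.03687 = 0.01033 mol.
At the final (second) equivalence point, 2 mol OH^- react per mol H2SO3, so n(H2SO3) = 0.01033 / 2 = 0.005167 mol.
[H2SO3] = 0.005167 / 0.03305 L = 0.156 M.

0.156 M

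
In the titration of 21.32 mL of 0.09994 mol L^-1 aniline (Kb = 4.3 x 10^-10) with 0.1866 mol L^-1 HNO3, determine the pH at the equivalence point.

n(C6H5NH2) = 0.09994 x 0.02132 = 0.002131 mol; V(HNO3) at equivalence = 0.002131/0.1866 = 0.01142 L.
At equivalence the base is fully converted to C6H5NH3+; total volume = 0.03274 L, so [C6H5NH3+] = 0.002131/0.03274 = 0.06508 M.
Ka(C6H5NH3+) = Kw/Kb = 1.0e-14 / 4.3 x 10^-10 = 2.33e-5.
[H^+] = sqrt(Ka x [C6H5NH3+]) = sqrt(2.33e-5 x 0.06508) = 0.00123 M.
pH = -log(0.00123) = 2.91.

2.91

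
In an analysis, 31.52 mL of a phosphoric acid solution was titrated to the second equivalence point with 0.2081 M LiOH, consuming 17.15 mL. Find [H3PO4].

0.0566 M

n(LiOH) = 0.2081 x 0.01715 = 0.003569 mol.
At the second equivalence point, 2 mol OH^- react per mol H3PO4, so n(H3PO4) = 0.003569 / 2 = 0.001784 mol.
[H3PO4] = 0.001784 / 0.03152 L = 0.0566 M.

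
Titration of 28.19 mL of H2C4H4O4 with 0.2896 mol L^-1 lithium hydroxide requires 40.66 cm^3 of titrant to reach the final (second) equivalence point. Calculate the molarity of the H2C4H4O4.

0.209 M

n(LiOH) = 0.2896 x 0.04066 = 0.01178 mol.
At the final (second) equivalence point, 2 mol OH^- react per mol H2C4H4O4, so n(H2C4H4O4) = 0.01178 / 2 = 0.005888 mol.
[H2C4H4O4] = 0.005888 / 0.02819 L = 0.209 M.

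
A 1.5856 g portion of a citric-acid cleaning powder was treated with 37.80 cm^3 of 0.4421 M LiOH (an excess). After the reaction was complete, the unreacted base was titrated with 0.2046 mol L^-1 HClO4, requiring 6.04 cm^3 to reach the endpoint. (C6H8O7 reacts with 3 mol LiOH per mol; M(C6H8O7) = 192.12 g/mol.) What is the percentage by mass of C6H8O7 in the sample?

62.5%

Total n(LiOH) added = 0.4421 x 0.03780 = 0.01671 mol.
n(HClO4) used = 0.2046 x 0.006040 = 0.001236 mol, which equals the excess n(LiOH).
So n(LiOH) consumed by the sample = 0.01671 - 0.001236 = 0.01548 mol.
n(C6H8O7) = 0.01548 / 3 = 0.005159 mol.
mass C6H8O7 = 0.005159 x 192.12 = 0.9911 g, so %C6H8O7 = 0.9911/1.5856 x 100 = 62.5%.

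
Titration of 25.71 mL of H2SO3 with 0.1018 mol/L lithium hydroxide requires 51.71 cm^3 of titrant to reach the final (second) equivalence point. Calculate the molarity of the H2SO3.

0.102 M

n(LiOH) = 0.1018 x 0.05171 = 0.005264 mol.
At the final (second) equivalence point, 2 mol OH^- react per mol H2SO3, so n(H2SO3) = 0.005264 / 2 = 0.002632 mol.
[H2SO3] = 0.002632 / 0.02571 L = 0.102 M.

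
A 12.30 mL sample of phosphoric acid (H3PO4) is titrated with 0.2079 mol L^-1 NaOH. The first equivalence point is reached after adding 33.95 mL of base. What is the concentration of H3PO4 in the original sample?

0.574 M

n(NaOH) = 0.2079 x 0.03395 = 0.007058 mol.
At the first equivalence point, 1 mol OH^- react per mol H3PO4, so n(H3PO4) = 0.007058 / 1 = 0.007058 mol.
[H3PO4] = 0.007058 / 0.01230 L = 0.574 M.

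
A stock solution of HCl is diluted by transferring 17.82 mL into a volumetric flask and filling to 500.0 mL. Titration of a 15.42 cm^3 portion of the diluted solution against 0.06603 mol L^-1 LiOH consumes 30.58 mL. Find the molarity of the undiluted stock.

3.67 M

n(LiOH) = 0.06603 x 0.03058 = 0.002019 mol.
n(HCl) in the aliquot = 0.002019 mol.
[diluted HCl] = 0.002019 / 0.01542 = 0.1309 M.
Dilution factor = 500.0/17.82 = 28.06, so [stock] = 0.1309 x 28.06 = 3.67 M.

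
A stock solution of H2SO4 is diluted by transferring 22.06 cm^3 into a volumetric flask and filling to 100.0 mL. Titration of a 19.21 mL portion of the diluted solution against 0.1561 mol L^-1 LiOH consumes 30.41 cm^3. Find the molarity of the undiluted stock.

n(LiOH) = 0.1561 x 0.03041 = 0.004747 mol.
n(H2SO4) in the aliquot = 0.004747 x 1/2 = 0.002374 mol.
[diluted H2SO4] = 0.002374 / 0.01921 = 0.1236 M.
Dilution factor = 100.0/22.06 = 4.533, so [stock] = 0.1236 x 4.533 = 0.560 M.

0.560 M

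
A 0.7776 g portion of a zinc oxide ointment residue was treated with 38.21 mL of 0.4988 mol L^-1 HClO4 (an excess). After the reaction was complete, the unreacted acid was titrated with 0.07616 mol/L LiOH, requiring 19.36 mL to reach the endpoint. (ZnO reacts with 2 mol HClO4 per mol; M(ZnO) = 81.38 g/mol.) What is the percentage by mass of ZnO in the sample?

Total n(HClO4) added = 0.4988 x 0.03821 = 0.01906 mol.
n(LiOH) used = 0.07616 x 0.01936 = 0.001474 mol, which equals the excess n(HClO4).
So n(HClO4) consumed by the sample = 0.01906 - 0.001474 = 0.01758 mol.
n(ZnO) = 0.01758 / 2 = 0.008792 mol.
mass ZnO = 0.008792 x 81.38 = 0.7155 g, so %ZnO = 0.7155/0.7776 x 100 = 92.0%.

92.0%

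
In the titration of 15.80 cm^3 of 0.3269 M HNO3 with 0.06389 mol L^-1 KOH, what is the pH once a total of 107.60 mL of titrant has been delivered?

n(acid) = 0.3269 x 0.01580 = 0.005165 mol; n(KOH) added = 0.06389 x 0.1076 = 0.006875 mol.
Base is in excess by 0.006875 - 0.005165 = 0.001710 mol in a total volume of 0.1234 L.
[OH^-] = 0.001710/0.1234 = 0.01385 M, so pOH = 1.86 and pH = 14.00 - 1.86 = 12.14.

12.14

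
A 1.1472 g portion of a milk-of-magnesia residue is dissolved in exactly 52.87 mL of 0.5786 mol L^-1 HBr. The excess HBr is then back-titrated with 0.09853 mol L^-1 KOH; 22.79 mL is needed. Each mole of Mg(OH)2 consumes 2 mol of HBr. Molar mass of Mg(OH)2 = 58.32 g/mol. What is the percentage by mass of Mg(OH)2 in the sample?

Total n(HBr) added = 0.5786 x 0.05287 = 0.03059 mol.
n(KOH) used = 0.09853 x 0.02279 = 0.002245 mol, which equals the excess n(HBr).
So n(HBr) consumed by the sample = 0.03059 - 0.002245 = 0.02835 mol.
n(Mg(OH)2) = 0.02835 / 2 = 0.01417 mol.
mass Mg(OH)2 = 0.01417 x 58.32 = 0.8265 g, so %Mg(OH)2 = 0.8265/1.1472 x 100 = 72.0%.

72.0%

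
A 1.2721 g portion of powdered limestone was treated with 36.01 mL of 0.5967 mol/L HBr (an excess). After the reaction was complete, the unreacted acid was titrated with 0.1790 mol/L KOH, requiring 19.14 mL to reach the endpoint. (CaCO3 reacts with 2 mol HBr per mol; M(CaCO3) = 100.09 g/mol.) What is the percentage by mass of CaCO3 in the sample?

Total n(HBr) added = 0.5967 x 0.03601 = 0.02149 mol.
n(KOH) used = 0.1790 x 0.01914 = 0.003426 mol, which equals the excess n(HBr).
So n(HBr) consumed by the sample = 0.02149 - 0.003426 = 0.01806 mol.
n(CaCO3) = 0.01806 / 2 = 0.009031 mol.
mass CaCO3 = 0.009031 x 100.09 = 0.9039 g, so %CaCO3 = 0.9039/1.2721 x 100 = 71.1%.

71.1%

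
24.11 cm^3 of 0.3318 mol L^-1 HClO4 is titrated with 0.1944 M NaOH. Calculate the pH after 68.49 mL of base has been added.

12.76

n(acid) = 0.3318 x 0.02411 = 0.008000 mol; n(NaOH) added = 0.1944 x 0.06849 = 0.01331 mol.
Base is in excess by 0.01331 - 0.008000 = 0.005315 mol in a total volume of 0.09260 L.
[OH^-] = 0.005315/0.09260 = 0.05739 M, so pOH = 1.24 and pH = 14.00 - 1.24 = 12.76.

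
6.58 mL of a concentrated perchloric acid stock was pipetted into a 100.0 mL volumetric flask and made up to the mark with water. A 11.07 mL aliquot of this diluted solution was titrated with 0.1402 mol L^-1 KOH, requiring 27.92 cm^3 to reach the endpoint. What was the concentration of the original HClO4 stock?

n(KOH) = 0.1402 x 0.02792 = 0.003914 mol.
n(HClO4) in the aliquot = 0.003914 mol.
[diluted HClO4] = 0.003914 / 0.01107 = 0.3536 M.
Dilution factor = 100.0/6.580 = 15.20, so [stock] = 0.3536 x 15.20 = 5.37 M.

5.37 M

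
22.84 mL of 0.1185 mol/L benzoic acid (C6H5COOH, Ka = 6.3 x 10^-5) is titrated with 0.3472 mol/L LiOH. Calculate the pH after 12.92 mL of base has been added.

12.70

n(acid) = 0.1185 x 0.02284 = 0.002707 mol; n(LiOH) added = 0.3472 x 0.01292 = 0.004486 mol.
Base is in excess by 0.004486 - 0.002707 = 0.001779 mol in a total volume of 0.03576 L.
[OH^-] = 0.001779/0.03576 = 0.04976 M, so pOH = 1.30 and pH = 14.00 - 1.30 = 12.70.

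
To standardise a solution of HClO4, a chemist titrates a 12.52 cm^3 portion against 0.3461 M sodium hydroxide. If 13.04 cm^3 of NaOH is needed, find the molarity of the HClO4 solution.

0.360 M

n(NaOH) delivered = 0.3461 x 0.01304 = 0.004513 mol.
For a 1:1 reaction, n(HClO4) = 0.004513 mol.
[HClO4] = 0.004513 mol / 0.01252 L = 0.360 M.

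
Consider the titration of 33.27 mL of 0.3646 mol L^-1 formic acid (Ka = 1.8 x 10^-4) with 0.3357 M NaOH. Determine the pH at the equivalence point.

n(HCOOH) = 0.3646 x 0.03327 = 0.01213 mol; V(NaOH) at equivalence = 0.01213/0.3357 = 0.03613 L.
At equivalence all the acid is converted to HCOO-; total volume = 0.03327 + 0.03613 = 0.06940 L, so [HCOO-] = 0.01213/0.06940 = 0.1748 M.
Kb = Kw/Ka = 1.0e-14 / 1.8 x 10^-4 = 5.56e-11.
[OH^-] = sqrt(Kb x [HCOO-]) = sqrt(5.56e-11 x 0.1748) = 3.12e-6 M.
pOH = 5.51, so pH = 14.00 - 5.51 = 8.49.

8.49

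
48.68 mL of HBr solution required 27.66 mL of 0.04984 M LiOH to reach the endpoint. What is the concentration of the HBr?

n(LiOH) delivered = 0.04984 x 0.02766 = 0.001379 mol.
For a 1:1 reaction, n(HBr) = 0.001379 mol.
[HBr] = 0.001379 mol / 0.04868 L = 0.0283 M.

0.0283 M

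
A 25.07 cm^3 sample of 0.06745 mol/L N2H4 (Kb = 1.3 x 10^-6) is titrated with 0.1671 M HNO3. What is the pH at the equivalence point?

n(N2H4) = 0.06745 x 0.02507 = 0.001691 mol; V(HNO3) at equivalence = 0.001691/0.1671 = 0.01012 L.
At equivalence the base is fully converted to N2H5+; total volume = 0.03519 L, so [N2H5+] = 0.001691/0.03519 = 0.04805 M.
Ka(N2H5+) = Kw/Kb = 1.0e-14 / 1.3 x 10^-6 = 7.69e-9.
[H^+] = sqrt(Ka x [N2H5+]) = sqrt(7.69e-9 x 0.04805) = 1.92e-5 M.
pH = -log(1.92e-5) = 4.72.

4.72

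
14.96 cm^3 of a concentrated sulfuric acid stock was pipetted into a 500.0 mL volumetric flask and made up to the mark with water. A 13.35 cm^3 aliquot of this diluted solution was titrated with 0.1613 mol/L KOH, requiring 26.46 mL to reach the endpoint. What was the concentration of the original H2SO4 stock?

5.34 M

n(KOH) = 0.1613 x 0.02646 = 0.004268 mol.
n(H2SO4) in the aliquot = 0.004268 x 1/2 = 0.002134 mol.
[diluted H2SO4] = 0.002134 / 0.01335 = 0.1599 M.
Dilution factor = 500.0/14.96 = 33.42, so [stock] = 0.1599 x 33.42 = 5.34 M.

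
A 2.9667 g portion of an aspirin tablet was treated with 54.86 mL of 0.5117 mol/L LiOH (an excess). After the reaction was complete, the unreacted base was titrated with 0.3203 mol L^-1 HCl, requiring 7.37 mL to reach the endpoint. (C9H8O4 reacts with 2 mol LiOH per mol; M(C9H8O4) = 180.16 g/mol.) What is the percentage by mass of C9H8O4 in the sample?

78.1%

Total n(LiOH) added = 0.5117 x 0.05486 = 0.02807 mol.
n(HCl) used = 0.3203 x 0.007370 = 0.002361 mol, which equals the excess n(LiOH).
So n(LiOH) consumed by the sample = 0.02807 - 0.002361 = 0.02571 mol.
n(C9H8O4) = 0.02571 / 2 = 0.01286 mol.
mass C9H8O4 = 0.01286 x 180.16 = 2.316 g, so %C9H8O4 = 2.316/2.9667 x 100 = 78.1%.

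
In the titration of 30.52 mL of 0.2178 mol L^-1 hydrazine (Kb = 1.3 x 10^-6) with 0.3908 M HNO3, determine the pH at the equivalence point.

4.48

n(N2H4) = 0.2178 x 0.03052 = 0.006647 mol; V(HNO3) at equivalence = 0.006647/0.3908 = 0.01701 L.
At equivalence the base is fully converted to N2H5+; total volume = 0.04753 L, so [N2H5+] = 0.006647/0.04753 = 0.1399 M.
Ka(N2H5+) = Kw/Kb = 1.0e-14 / 1.3 x 10^-6 = 7.69e-9.
[H^+] = sqrt(Ka x [N2H5+]) = sqrt(7.69e-9 x 0.1399) = 3.28e-5 M.
pH = -log(3.28e-5) = 4.48.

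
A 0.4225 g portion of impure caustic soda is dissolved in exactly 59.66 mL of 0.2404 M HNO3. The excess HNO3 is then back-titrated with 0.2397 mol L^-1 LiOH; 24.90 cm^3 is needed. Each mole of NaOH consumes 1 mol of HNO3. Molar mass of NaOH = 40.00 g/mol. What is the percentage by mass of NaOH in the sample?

79.3%

Total n(HNO3) added = 0.2404 x 0.05966 = 0.01434 mol.
n(LiOH) used = 0.2397 x 0.02490 = 0.005969 mol, which equals the excess n(HNO3).
So n(HNO3) consumed by the sample = 0.01434 - 0.005969 = 0.008374 mol.
n(NaOH) = 0.008374 / 1 = 0.008374 mol.
mass NaOH = 0.008374 x 40.00 = 0.3349 g, so %NaOH = 0.3349/0.4225 x 100 = 79.3%.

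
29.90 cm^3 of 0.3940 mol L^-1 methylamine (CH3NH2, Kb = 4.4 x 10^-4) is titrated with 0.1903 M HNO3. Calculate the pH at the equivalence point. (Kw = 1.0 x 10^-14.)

5.77

n(CH3NH2) = 0.3940 x 0.02990 = 0.01178 mol; V(HNO3) at equivalence = 0.01178/0.1903 = 0.06191 L.
At equivalence the base is fully converted to CH3NH3+; total volume = 0.09181 L, so [CH3NH3+] = 0.01178/0.09181 = 0.1283 M.
Ka(CH3NH3+) = Kw/Kb = 1.0e-14 / 4.4 x 10^-4 = 2.27e-11.
[H^+] = sqrt(Ka x [CH3NH3+]) = sqrt(2.27e-11 x 0.1283) = 1.71e-6 M.
pH = -log(1.71e-6) = 5.77.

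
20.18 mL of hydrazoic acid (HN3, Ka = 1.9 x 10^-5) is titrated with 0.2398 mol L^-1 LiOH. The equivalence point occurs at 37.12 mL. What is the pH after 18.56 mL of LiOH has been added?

4.72

18.56 mL is exactly half the equivalence volume (37.12/2), i.e. the half-equivalence point.
There, n(HA) = n(A^-), so pH = pKa = -log(1.9 x 10^-5) = 4.72.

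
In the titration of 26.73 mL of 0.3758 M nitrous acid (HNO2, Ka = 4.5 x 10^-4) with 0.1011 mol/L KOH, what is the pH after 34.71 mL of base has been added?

3.08

Initial n(HNO2) = 0.3758 x 0.02673 = 0.01005 mol.
n(KOH) added = 0.1011 x 0.03471 = 0.003509 mol, converting that many moles of HNO2 to NO2-.
Remaining n(HNO2) = 0.006536 mol; n(NO2-) = 0.003509 mol.
By Henderson-Hasselbalch, pH = pKa + log([A^-]/[HA]) = 3.35 + log(0.003509/0.006536) = 3.35 + (-0.27) = 3.08.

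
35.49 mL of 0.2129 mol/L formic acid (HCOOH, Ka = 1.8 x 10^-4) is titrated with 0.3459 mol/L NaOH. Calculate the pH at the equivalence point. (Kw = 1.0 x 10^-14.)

n(HCOOH) = 0.2129 x 0.03549 = 0.007556 mol; V(NaOH) at equivalence = 0.007556/0.3459 = 0.02184 L.
At equivalence all the acid is converted to HCOO-; total volume = 0.03549 + 0.02184 = 0.05733 L, so [HCOO-] = 0.007556/0.05733 = 0.1318 M.
Kb = Kw/Ka = 1.0e-14 / 1.8 x 10^-4 = 5.56e-11.
[OH^-] = sqrt(Kb x [HCOO-]) = sqrt(5.56e-11 x 0.1318) = 2.71e-6 M.
pOH = 5.57, so pH = 14.00 - 5.57 = 8.43.

8.43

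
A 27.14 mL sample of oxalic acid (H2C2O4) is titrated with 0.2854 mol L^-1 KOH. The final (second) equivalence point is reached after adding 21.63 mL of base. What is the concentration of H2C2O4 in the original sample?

n(KOH) = 0.2854 x 0.02163 = 0.006173 mol.
At the final (second) equivalence point, 2 mol OH^- react per mol H2C2O4, so n(H2C2O4) = 0.006173 / 2 = 0.003087 mol.
[H2C2O4] = 0.003087 / 0.02714 L = 0.114 M.

0.114 M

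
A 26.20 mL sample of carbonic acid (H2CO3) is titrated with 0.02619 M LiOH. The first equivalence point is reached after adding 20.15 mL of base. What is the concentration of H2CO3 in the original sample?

0.0201 M

n(LiOH) = 0.02619 x 0.02015 = 0.0005277 mol.
At the first equivalence point, 1 mol OH^- react per mol H2CO3, so n(H2CO3) = 0.0005277 / 1 = 0.0005277 mol.
[H2CO3] = 0.0005277 / 0.02620 L = 0.0201 M.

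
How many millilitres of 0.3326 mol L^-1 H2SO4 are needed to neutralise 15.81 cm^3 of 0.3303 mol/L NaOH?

7.85 mL

n(NaOH) = 0.3303 mol/L x 0.01581 L = 0.005222 mol.
The neutralisation is 2 NaOH : 1 H2SO4, so n(H2SO4) = 0.005222 x 1/2 = 0.002611 mol.
V(H2SO4) = 0.002611 / 0.3326 = 0.007850 L = 7.85 mL.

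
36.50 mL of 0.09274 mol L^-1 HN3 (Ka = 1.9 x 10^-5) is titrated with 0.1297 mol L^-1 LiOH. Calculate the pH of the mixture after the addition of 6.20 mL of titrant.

4.21

Initial n(HN3) = 0.09274 x 0.03650 = 0.003385 mol.
n(LiOH) added = 0.1297 x 0.006200 = 0.0008041 mol, converting that many moles of HN3 to N3-.
Remaining n(HN3) = 0.002581 mol; n(N3-) = 0.0008041 mol.
By Henderson-Hasselbalch, pH = pKa + log([A^-]/[HA]) = 4.72 + log(0.0008041/0.002581) = 4.72 + (-0.51) = 4.21.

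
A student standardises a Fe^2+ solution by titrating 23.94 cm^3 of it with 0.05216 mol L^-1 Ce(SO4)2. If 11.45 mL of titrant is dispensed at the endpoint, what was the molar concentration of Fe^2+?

n(Ce(SO4)2) = 0.05216 x 0.01145 = 0.0005972 mol.
From the balanced equation, 1 mol Ce(SO4)2 reacts with 1 mol Fe^2+, so n(Fe^2+) = 0.0005972 x 1/1 = 0.0005972 mol.
[Fe^2+] = 0.0005972 / 0.02394 L = 0.0249 M.

0.0249 M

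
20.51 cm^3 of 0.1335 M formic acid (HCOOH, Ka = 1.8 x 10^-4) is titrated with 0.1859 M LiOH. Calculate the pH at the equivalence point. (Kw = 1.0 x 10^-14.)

8.32

n(HCOOH) = 0.1335 x 0.02051 = 0.002738 mol; V(LiOH) at equivalence = 0.002738/0.1859 = 0.01473 L.
At equivalence all the acid is converted to HCOO-; total volume = 0.02051 + 0.01473 = 0.03524 L, so [HCOO-] = 0.002738/0.03524 = 0.07770 M.
Kb = Kw/Ka = 1.0e-14 / 1.8 x 10^-4 = 5.56e-11.
[OH^-] = sqrt(Kb x [HCOO-]) = sqrt(5.56e-11 x 0.07770) = 2.08e-6 M.
pOH = 5.68, so pH = 14.00 - 5.68 = 8.32.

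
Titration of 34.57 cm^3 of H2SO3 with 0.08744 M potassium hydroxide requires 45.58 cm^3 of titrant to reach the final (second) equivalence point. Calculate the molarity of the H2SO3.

0.0576 M

n(KOH) = 0.08744 x 0.04558 = 0.003986 mol.
At the final (second) equivalence point, 2 mol OH^- react per mol H2SO3, so n(H2SO3) = 0.003986 / 2 = 0.001993 mol.
[H2SO3] = 0.001993 / 0.03457 L = 0.0576 M.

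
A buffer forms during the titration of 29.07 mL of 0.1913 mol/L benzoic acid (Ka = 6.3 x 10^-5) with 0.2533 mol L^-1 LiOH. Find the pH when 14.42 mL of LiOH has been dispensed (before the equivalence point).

4.48

Initial n(C6H5COOH) = 0.1913 x 0.02907 = 0.005561 mol.
n(LiOH) added = 0.2533 x 0.01442 = 0.003653 mol, converting that many moles of C6H5COOH to C6H5COO-.
Remaining n(C6H5COOH) = 0.001909 mol; n(C6H5COO-) = 0.003653 mol.
By Henderson-Hasselbalch, pH = pKa + log([A^-]/[HA]) = 4.20 + log(0.003653/0.001909) = 4.20 + (+0.28) = 4.48.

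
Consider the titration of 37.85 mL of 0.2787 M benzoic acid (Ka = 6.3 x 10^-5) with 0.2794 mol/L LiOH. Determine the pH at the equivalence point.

8.67

n(C6H5COOH) = 0.2787 x 0.03785 = 0.01055 mol; V(LiOH) at equivalence = 0.01055/0.2794 = 0.03776 L.
At equivalence all the acid is converted to C6H5COO-; total volume = 0.03785 + 0.03776 = 0.07561 L, so [C6H5COO-] = 0.01055/0.07561 = 0.1395 M.
Kb = Kw/Ka = 1.0e-14 / 6.3 x 10^-5 = 1.59e-10.
[OH^-] = sqrt(Kb x [C6H5COO-]) = sqrt(1.59e-10 x 0.1395) = 4.71e-6 M.
pOH = 5.33, so pH = 14.00 - 5.33 = 8.67.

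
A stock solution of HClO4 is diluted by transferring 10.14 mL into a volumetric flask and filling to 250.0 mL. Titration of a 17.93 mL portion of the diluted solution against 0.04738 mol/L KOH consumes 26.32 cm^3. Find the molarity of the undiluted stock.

1.71 M

n(KOH) = 0.04738 x 0.02632 = 0.001247 mol.
n(HClO4) in the aliquot = 0.001247 mol.
[diluted HClO4] = 0.001247 / 0.01793 = 0.06955 M.
Dilution factor = 250.0/10.14 = 24.65, so [stock] = 0.06955 x 24.65 = 1.71 M.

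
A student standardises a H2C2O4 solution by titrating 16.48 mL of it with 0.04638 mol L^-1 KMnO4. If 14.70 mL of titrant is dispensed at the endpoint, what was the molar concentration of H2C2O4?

n(KMnO4) = 0.04638 x 0.01470 = 0.0006818 mol.
From the balanced equation, 2 mol KMnO4 reacts with 5 mol H2C2O4, so n(H2C2O4) = 0.0006818 x 5/2 = 0.001704 mol.
[H2C2O4] = 0.001704 / 0.01648 L = 0.103 M.

0.103 M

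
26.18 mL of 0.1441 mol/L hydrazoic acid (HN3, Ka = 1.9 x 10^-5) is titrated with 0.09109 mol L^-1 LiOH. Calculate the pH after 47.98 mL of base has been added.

n(acid) = 0.1441 x 0.02618 = 0.003773 mol; n(LiOH) added = 0.09109 x 0.04798 = 0.004370 mol.
Base is in excess by 0.004370 - 0.003773 = 0.0005980 mol in a total volume of 0.07416 L.
[OH^-] = 0.0005980/0.07416 = 0.008063 M, so pOH = 2.09 and pH = 14.00 - 2.09 = 11.91.

11.91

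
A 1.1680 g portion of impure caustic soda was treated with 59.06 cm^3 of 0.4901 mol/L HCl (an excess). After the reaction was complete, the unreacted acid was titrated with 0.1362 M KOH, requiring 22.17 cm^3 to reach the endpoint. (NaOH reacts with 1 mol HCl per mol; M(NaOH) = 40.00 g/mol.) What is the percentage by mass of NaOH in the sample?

88.8%

Total n(HCl) added = 0.4901 x 0.05906 = 0.02895 mol.
n(KOH) used = 0.1362 x 0.02217 = 0.003020 mol, which equals the excess n(HCl).
So n(HCl) consumed by the sample = 0.02895 - 0.003020 = 0.02593 mol.
n(NaOH) = 0.02593 / 1 = 0.02593 mol.
mass NaOH = 0.02593 x 40.00 = 1.037 g, so %NaOH = 1.037/1.1680 x 100 = 88.8%.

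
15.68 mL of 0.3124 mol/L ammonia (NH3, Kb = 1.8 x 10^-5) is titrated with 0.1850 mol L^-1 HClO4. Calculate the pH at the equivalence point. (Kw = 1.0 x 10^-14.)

n(NH3) = 0.3124 x 0.01568 = 0.004898 mol; V(HClO4) at equivalence = 0.004898/0.1850 = 0.02648 L.
At equivalence the base is fully converted to NH4+; total volume = 0.04216 L, so [NH4+] = 0.004898/0.04216 = 0.1162 M.
Ka(NH4+) = Kw/Kb = 1.0e-14 / 1.8 x 10^-5 = 5.56e-10.
[H^+] = sqrt(Ka x [NH4+]) = sqrt(5.56e-10 x 0.1162) = 8.03e-6 M.
pH = -log(8.03e-6) = 5.10.

5.10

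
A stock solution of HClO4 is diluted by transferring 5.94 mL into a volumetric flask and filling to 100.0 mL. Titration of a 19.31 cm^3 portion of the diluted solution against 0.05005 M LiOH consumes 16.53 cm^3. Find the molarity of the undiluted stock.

0.721 M

n(LiOH) = 0.05005 x 0.01653 = 0.0008273 mol.
n(HClO4) in the aliquot = 0.0008273 mol.
[diluted HClO4] = 0.0008273 / 0.01931 = 0.04284 M.
Dilution factor = 100.0/5.940 = 16.84, so [stock] = 0.04284 x 16.84 = 0.721 M.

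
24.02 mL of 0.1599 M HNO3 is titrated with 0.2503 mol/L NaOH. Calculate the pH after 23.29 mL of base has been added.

n(acid) = 0.1599 x 0.02402 = 0.003841 mol; n(NaOH) added = 0.2503 x 0.02329 = 0.005829 mol.
Base is in excess by 0.005829 - 0.003841 = 0.001989 mol in a total volume of 0.04731 L.
[OH^-] = 0.001989/0.04731 = 0.04204 M, so pOH = 1.38 and pH = 14.00 - 1.38 = 12.62.

12.62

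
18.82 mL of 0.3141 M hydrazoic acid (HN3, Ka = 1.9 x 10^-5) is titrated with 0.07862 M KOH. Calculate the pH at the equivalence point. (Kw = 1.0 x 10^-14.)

n(HN3) = 0.3141 x 0.01882 = 0.005911 mol; V(KOH) at equivalence = 0.005911/0.07862 = 0.07519 L.
At equivalence all the acid is converted to N3-; total volume = 0.01882 + 0.07519 = 0.09401 L, so [N3-] = 0.005911/0.09401 = 0.06288 M.
Kb = Kw/Ka = 1.0e-14 / 1.9 x 10^-5 = 5.26e-10.
[OH^-] = sqrt(Kb x [N3-]) = sqrt(5.26e-10 x 0.06288) = 5.75e-6 M.
pOH = 5.24, so pH = 14.00 - 5.24 = 8.76.

8.76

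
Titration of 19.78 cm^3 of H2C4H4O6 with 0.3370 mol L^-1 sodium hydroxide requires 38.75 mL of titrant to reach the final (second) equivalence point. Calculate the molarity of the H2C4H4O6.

0.330 M

n(NaOH) = 0.3370 x 0.03875 = 0.01306 mol.
At the final (second) equivalence point, 2 mol OH^- react per mol H2C4H4O6, so n(H2C4H4O6) = 0.01306 / 2 = 0.006529 mol.
[H2C4H4O6] = 0.006529 / 0.01978 L = 0.330 M.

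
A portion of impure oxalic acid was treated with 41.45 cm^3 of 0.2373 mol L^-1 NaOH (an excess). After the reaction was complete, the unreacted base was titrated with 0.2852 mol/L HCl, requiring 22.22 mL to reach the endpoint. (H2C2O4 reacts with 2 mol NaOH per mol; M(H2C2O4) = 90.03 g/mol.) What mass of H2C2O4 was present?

0.158 g

Total n(NaOH) added = 0.2373 x 0.04145 = 0.009836 mol.
n(HCl) used = 0.2852 x 0.02222 = 0.006337 mol, which equals the excess n(NaOH).
So n(NaOH) consumed by the sample = 0.009836 - 0.006337 = 0.003499 mol.
n(H2C2O4) = 0.003499 / 2 = 0.001749 mol.
mass = 0.001749 mol x 90.03 g/mol = 0.158 g.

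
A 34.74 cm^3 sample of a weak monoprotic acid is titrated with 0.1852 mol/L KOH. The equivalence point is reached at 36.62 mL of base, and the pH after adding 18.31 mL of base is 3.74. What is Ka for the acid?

1.8 x 10^-4

18.31 mL is half of the equivalence volume, so this is the half-equivalence point where [HA] = [A^-].
At half-equivalence pH = pKa, so pKa = 3.74.
Ka = 10^(-3.74) = 1.8 x 10^-4.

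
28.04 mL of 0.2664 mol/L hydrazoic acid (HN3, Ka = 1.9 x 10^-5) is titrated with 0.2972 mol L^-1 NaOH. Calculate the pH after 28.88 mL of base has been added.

12.29

n(acid) = 0.2664 x 0.02804 = 0.007470 mol; n(NaOH) added = 0.2972 x 0.02888 = 0.008583 mol.
Base is in excess by 0.008583 - 0.007470 = 0.001113 mol in a total volume of 0.05692 L.
[OH^-] = 0.001113/0.05692 = 0.01956 M, so pOH = 1.71 and pH = 14.00 - 1.71 = 12.29.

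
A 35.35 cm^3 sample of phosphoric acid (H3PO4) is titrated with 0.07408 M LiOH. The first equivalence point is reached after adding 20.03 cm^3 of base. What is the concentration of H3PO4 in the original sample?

0.0420 M

n(LiOH) = 0.07408 x 0.02003 = 0.001484 mol.
At the first equivalence point, 1 mol OH^- react per mol H3PO4, so n(H3PO4) = 0.001484 / 1 = 0.001484 mol.
[H3PO4] = 0.001484 / 0.03535 L = 0.0420 M.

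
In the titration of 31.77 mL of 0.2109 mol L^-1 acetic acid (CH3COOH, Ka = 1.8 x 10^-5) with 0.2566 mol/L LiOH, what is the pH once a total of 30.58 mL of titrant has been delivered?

n(acid) = 0.2109 x 0.03177 = 0.006700 mol; n(LiOH) added = 0.2566 x 0.03058 = 0.007847 mol.
Base is in excess by 0.007847 - 0.006700 = 0.001147 mol in a total volume of 0.06235 L.
[OH^-] = 0.001147/0.06235 = 0.01839 M, so pOH = 1.74 and pH = 14.00 - 1.74 = 12.26.

12.26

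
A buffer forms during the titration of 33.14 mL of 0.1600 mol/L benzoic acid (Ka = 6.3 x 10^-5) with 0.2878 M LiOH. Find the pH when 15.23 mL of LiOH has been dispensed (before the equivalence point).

4.88

Initial n(C6H5COOH) = 0.1600 x 0.03314 = 0.005302 mol.
n(LiOH) added = 0.2878 x 0.01523 = 0.004383 mol, converting that many moles of C6H5COOH to C6H5COO-.
Remaining n(C6H5COOH) = 0.0009192 mol; n(C6H5COO-) = 0.004383 mol.
By Henderson-Hasselbalch, pH = pKa + log([A^-]/[HA]) = 4.20 + log(0.004383/0.0009192) = 4.20 + (+0.68) = 4.88.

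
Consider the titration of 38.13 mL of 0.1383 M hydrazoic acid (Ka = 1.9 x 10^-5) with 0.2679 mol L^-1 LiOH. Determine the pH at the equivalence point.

n(HN3) = 0.1383 x 0.03813 = 0.005273 mol; V(LiOH) at equivalence = 0.005273/0.2679 = 0.01968 L.
At equivalence all the acid is converted to N3-; total volume = 0.03813 + 0.01968 = 0.05781 L, so [N3-] = 0.005273/0.05781 = 0.09121 M.
Kb = Kw/Ka = 1.0e-14 / 1.9 x 10^-5 = 5.26e-10.
[OH^-] = sqrt(Kb x [N3-]) = sqrt(5.26e-10 x 0.09121) = 6.93e-6 M.
pOH = 5.16, so pH = 14.00 - 5.16 = 8.84.

8.84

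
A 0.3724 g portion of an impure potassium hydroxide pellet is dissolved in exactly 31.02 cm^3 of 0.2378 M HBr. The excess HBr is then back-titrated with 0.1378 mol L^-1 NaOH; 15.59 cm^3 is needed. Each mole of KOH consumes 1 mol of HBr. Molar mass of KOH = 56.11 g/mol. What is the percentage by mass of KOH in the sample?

78.8%

Total n(HBr) added = 0.2378 x 0.03102 = 0.007377 mol.
n(NaOH) used = 0.1378 x 0.01559 = 0.002148 mol, which equals the excess n(HBr).
So n(HBr) consumed by the sample = 0.007377 - 0.002148 = 0.005228 mol.
n(KOH) = 0.005228 / 1 = 0.005228 mol.
mass KOH = 0.005228 x 56.11 = 0.2934 g, so %KOH = 0.2934/0.3724 x 100 = 78.8%.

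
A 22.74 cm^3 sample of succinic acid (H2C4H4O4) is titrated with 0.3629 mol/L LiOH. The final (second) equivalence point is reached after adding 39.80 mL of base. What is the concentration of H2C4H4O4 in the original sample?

n(LiOH) = 0.3629 x 0.03980 = 0.01444 mol.
At the final (second) equivalence point, 2 mol OH^- react per mol H2C4H4O4, so n(H2C4H4O4) = 0.01444 / 2 = 0.007222 mol.
[H2C4H4O4] = 0.007222 / 0.02274 L = 0.318 M.

0.318 M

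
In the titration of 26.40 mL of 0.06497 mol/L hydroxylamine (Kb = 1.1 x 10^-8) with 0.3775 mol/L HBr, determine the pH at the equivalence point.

3.65

n(NH2OH) = 0.06497 x 0.02640 = 0.001715 mol; V(HBr) at equivalence = 0.001715/0.3775 = 0.004544 L.
At equivalence the base is fully converted to NH3OH+; total volume = 0.03094 L, so [NH3OH+] = 0.001715/0.03094 = 0.05543 M.
Ka(NH3OH+) = Kw/Kb = 1.0e-14 / 1.1 x 10^-8 = 9.09e-7.
[H^+] = sqrt(Ka x [NH3OH+]) = sqrt(9.09e-7 x 0.05543) = 0.000224 M.
pH = -log(0.000224) = 3.65.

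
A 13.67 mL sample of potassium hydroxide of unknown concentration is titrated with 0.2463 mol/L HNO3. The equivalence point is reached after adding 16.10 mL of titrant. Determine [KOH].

n(HNO3) delivered = 0.2463 x 0.01610 = 0.003965 mol.
For a 1:1 reaction, n(KOH) = 0.003965 mol.
[KOH] = 0.003965 mol / 0.01367 L = 0.290 M.

0.290 M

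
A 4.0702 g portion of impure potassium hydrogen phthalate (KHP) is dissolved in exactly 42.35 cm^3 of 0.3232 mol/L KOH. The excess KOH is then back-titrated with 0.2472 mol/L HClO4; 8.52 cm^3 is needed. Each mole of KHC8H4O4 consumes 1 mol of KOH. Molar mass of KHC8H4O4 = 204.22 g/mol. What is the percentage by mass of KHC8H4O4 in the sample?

Total n(KOH) added = 0.3232 x 0.04235 = 0.01369 mol.
n(HClO4) used = 0.2472 x 0.008520 = 0.002106 mol, which equals the excess n(KOH).
So n(KOH) consumed by the sample = 0.01369 - 0.002106 = 0.01158 mol.
n(KHC8H4O4) = 0.01158 / 1 = 0.01158 mol.
mass KHC8H4O4 = 0.01158 x 204.22 = 2.365 g, so %KHC8H4O4 = 2.365/4.0702 x 100 = 58.1%.

58.1%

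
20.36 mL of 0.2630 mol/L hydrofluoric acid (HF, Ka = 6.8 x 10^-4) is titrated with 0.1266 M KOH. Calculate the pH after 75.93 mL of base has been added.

n(acid) = 0.2630 x 0.02036 = 0.005355 mol; n(KOH) added = 0.1266 x 0.07593 = 0.009613 mol.
Base is in excess by 0.009613 - 0.005355 = 0.004258 mol in a total volume of 0.09629 L.
[OH^-] = 0.004258/0.09629 = 0.04422 M, so pOH = 1.35 and pH = 14.00 - 1.35 = 12.65.

12.65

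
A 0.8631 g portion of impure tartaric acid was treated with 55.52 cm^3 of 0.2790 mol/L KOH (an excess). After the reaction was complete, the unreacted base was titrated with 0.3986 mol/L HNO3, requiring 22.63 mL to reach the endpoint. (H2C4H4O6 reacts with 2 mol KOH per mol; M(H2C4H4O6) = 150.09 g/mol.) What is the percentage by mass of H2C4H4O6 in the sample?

56.3%

Total n(KOH) added = 0.2790 x 0.05552 = 0.01549 mol.
n(HNO3) used = 0.3986 x 0.02263 = 0.009020 mol, which equals the excess n(KOH).
So n(KOH) consumed by the sample = 0.01549 - 0.009020 = 0.006470 mol.
n(H2C4H4O6) = 0.006470 / 2 = 0.003235 mol.
mass H2C4H4O6 = 0.003235 x 150.09 = 0.4855 g, so %H2C4H4O6 = 0.4855/0.8631 x 100 = 56.3%.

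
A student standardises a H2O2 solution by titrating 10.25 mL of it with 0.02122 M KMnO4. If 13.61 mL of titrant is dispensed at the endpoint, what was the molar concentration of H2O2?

n(KMnO4) = 0.02122 x 0.01361 = 0.0002888 mol.
From the balanced equation, 2 mol KMnO4 reacts with 5 mol H2O2, so n(H2O2) = 0.0002888 x 5/2 = 0.0007220 mol.
[H2O2] = 0.0007220 / 0.01025 L = 0.0704 M.

0.0704 M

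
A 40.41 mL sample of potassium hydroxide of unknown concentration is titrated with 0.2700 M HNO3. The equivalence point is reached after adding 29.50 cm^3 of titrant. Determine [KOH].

n(HNO3) delivered = 0.2700 x 0.02950 = 0.007965 mol.
For a 1:1 reaction, n(KOH) = 0.007965 mol.
[KOH] = 0.007965 mol / 0.04041 L = 0.197 M.

0.197 M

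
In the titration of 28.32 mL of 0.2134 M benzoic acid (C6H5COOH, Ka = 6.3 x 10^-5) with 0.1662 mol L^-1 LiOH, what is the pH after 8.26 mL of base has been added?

3.67

Initial n(C6H5COOH) = 0.2134 x 0.02832 = 0.006043 mol.
n(LiOH) added = 0.1662 x 0.008260 = 0.001373 mol, converting that many moles of C6H5COOH to C6H5COO-.
Remaining n(C6H5COOH) = 0.004671 mol; n(C6H5COO-) = 0.001373 mol.
By Henderson-Hasselbalch, pH = pKa + log([A^-]/[HA]) = 4.20 + log(0.001373/0.004671) = 4.20 + (-0.53) = 3.67.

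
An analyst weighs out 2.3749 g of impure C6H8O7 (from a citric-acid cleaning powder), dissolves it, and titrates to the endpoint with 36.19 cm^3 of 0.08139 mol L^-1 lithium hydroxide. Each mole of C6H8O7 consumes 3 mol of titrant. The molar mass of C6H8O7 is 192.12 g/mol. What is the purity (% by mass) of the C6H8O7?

n(LiOH) = 0.08139 x 0.03619 = 0.002946 mol.
n(C6H8O7) = 0.002946 / 3 = 0.0009818 mol.
mass of C6H8O7 = 0.0009818 x 192.12 = 0.1886 g.
% purity = 0.1886 / 2.3749 x 100 = 7.94%.

7.94%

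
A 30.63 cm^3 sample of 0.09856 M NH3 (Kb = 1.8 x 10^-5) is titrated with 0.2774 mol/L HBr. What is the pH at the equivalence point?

n(NH3) = 0.09856 x 0.03063 = 0.003019 mol; V(HBr) at equivalence = 0.003019/0.2774 = 0.01088 L.
At equivalence the base is fully converted to NH4+; total volume = 0.04151 L, so [NH4+] = 0.003019/0.04151 = 0.07272 M.
Ka(NH4+) = Kw/Kb = 1.0e-14 / 1.8 x 10^-5 = 5.56e-10.
[H^+] = sqrt(Ka x [NH4+]) = sqrt(5.56e-10 x 0.07272) = 6.36e-6 M.
pH = -log(6.36e-6) = 5.20.

5.20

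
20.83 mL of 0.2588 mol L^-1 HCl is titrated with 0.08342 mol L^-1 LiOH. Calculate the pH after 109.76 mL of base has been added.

n(acid) = 0.2588 x 0.02083 = 0.005391 mol; n(LiOH) added = 0.08342 x 0.1098 = 0.009156 mol.
Base is in excess by 0.009156 - 0.005391 = 0.003765 mol in a total volume of 0.1306 L.
[OH^-] = 0.003765/0.1306 = 0.02883 M, so pOH = 1.54 and pH = 14.00 - 1.54 = 12.46.

12.46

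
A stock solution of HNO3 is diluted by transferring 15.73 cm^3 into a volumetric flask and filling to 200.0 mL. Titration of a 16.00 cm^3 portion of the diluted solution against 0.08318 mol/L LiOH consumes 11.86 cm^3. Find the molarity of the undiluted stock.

0.784 M

n(LiOH) = 0.08318 x 0.01186 = 0.0009865 mol.
n(HNO3) in the aliquot = 0.0009865 mol.
[diluted HNO3] = 0.0009865 / 0.01600 = 0.06166 M.
Dilution factor = 200.0/15.73 = 12.71, so [stock] = 0.06166 x 12.71 = 0.784 M.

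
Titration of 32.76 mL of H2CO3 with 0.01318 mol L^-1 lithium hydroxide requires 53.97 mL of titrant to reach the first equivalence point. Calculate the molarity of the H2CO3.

0.0217 M

n(LiOH) = 0.01318 x 0.05397 = 0.0007113 mol.
At the first equivalence point, 1 mol OH^- react per mol H2CO3, so n(H2CO3) = 0.0007113 / 1 = 0.0007113 mol.
[H2CO3] = 0.0007113 / 0.03276 L = 0.0217 M.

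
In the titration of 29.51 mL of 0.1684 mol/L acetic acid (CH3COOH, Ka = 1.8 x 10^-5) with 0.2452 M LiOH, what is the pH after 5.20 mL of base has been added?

4.28

Initial n(CH3COOH) = 0.1684 x 0.02951 = 0.004969 mol.
n(LiOH) added = 0.2452 x 0.005200 = 0.001275 mol, converting that many moles of CH3COOH to CH3COO-.
Remaining n(CH3COOH) = 0.003694 mol; n(CH3COO-) = 0.001275 mol.
By Henderson-Hasselbalch, pH = pKa + log([A^-]/[HA]) = 4.74 + log(0.001275/0.003694) = 4.74 + (-0.46) = 4.28.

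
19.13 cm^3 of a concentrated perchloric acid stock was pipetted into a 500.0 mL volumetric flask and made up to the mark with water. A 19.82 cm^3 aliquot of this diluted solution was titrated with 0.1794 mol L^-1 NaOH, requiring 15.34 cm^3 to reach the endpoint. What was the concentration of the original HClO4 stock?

n(NaOH) = 0.1794 x 0.01534 = 0.002752 mol.
n(HClO4) in the aliquot = 0.002752 mol.
[diluted HClO4] = 0.002752 / 0.01982 = 0.1388 M.
Dilution factor = 500.0/19.13 = 26.14, so [stock] = 0.1388 x 26.14 = 3.63 M.

3.63 M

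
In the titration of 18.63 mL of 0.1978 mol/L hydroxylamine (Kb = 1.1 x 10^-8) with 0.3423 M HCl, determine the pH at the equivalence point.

n(NH2OH) = 0.1978 x 0.01863 = 0.003685 mol; V(HCl) at equivalence = 0.003685/0.3423 = 0.01077 L.
At equivalence the base is fully converted to NH3OH+; total volume = 0.02940 L, so [NH3OH+] = 0.003685/0.02940 = 0.1254 M.
Ka(NH3OH+) = Kw/Kb = 1.0e-14 / 1.1 x 10^-8 = 9.09e-7.
[H^+] = sqrt(Ka x [NH3OH+]) = sqrt(9.09e-7 x 0.1254) = 0.000338 M.
pH = -log(0.000338) = 3.47.

3.47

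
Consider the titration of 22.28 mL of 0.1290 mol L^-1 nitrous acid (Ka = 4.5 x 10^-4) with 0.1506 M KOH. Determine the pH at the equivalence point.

n(HNO2) = 0.1290 x 0.02228 = 0.002874 mol; V(KOH) at equivalence = 0.002874/0.1506 = 0.01908 L.
At equivalence all the acid is converted to NO2-; total volume = 0.02228 + 0.01908 = 0.04136 L, so [NO2-] = 0.002874/0.04136 = 0.06948 M.
Kb = Kw/Ka = 1.0e-14 / 4.5 x 10^-4 = 2.22e-11.
[OH^-] = sqrt(Kb x [NO2-]) = sqrt(2.22e-11 x 0.06948) = 1.24e-6 M.
pOH = 5.91, so pH = 14.00 - 5.91 = 8.09.

8.09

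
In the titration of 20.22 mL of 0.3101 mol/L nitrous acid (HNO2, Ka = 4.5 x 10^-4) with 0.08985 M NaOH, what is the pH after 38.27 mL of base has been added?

Initial n(HNO2) = 0.3101 x 0.02022 = 0.006270 mol.
n(NaOH) added = 0.08985 x 0.03827 = 0.003439 mol, converting that many moles of HNO2 to NO2-.
Remaining n(HNO2) = 0.002832 mol; n(NO2-) = 0.003439 mol.
By Henderson-Hasselbalch, pH = pKa + log([A^-]/[HA]) = 3.35 + log(0.003439/0.002832) = 3.35 + (+0.08) = 3.43.

3.43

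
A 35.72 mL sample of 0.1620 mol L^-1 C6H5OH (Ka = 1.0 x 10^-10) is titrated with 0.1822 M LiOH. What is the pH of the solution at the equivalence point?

11.47

n(C6H5OH) = 0.1620 x 0.03572 = 0.005787 mol; V(LiOH) at equivalence = 0.005787/0.1822 = 0.03176 L.
At equivalence all the acid is converted to C6H5O-; total volume = 0.03572 + 0.03176 = 0.06748 L, so [C6H5O-] = 0.005787/0.06748 = 0.08575 M.
Kb = Kw/Ka = 1.0e-14 / 1.0 x 10^-10 = 0.000100.
[OH^-] = sqrt(Kb x [C6H5O-]) = sqrt(0.000100 x 0.08575) = 0.00293 M.
pOH = 2.53, so pH = 14.00 - 2.53 = 11.47.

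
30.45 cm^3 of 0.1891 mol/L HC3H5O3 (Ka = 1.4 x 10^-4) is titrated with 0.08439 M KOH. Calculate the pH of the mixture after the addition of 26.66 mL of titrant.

3.66

Initial n(HC3H5O3) = 0.1891 x 0.03045 = 0.005758 mol.
n(KOH) added = 0.08439 x 0.02666 = 0.002250 mol, converting that many moles of HC3H5O3 to C3H5O3-.
Remaining n(HC3H5O3) = 0.003508 mol; n(C3H5O3-) = 0.002250 mol.
By Henderson-Hasselbalch, pH = pKa + log([A^-]/[HA]) = 3.85 + log(0.002250/0.003508) = 3.85 + (-0.19) = 3.66.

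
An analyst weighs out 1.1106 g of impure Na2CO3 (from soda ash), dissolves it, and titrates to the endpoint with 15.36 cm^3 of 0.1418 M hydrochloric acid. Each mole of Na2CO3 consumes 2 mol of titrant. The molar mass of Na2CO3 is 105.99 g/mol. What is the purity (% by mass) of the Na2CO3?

n(HCl) = 0.1418 x 0.01536 = 0.002178 mol.
n(Na2CO3) = 0.002178 / 2 = 0.001089 mol.
mass of Na2CO3 = 0.001089 x 105.99 = 0.1154 g.
% purity = 0.1154 / 1.1106 x 100 = 10.4%.

10.4%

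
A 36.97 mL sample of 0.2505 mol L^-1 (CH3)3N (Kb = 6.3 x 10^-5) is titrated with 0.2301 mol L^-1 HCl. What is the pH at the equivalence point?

n((CH3)3N) = 0.2505 x 0.03697 = 0.009261 mol; V(HCl) at equivalence = 0.009261/0.2301 = 0.04025 L.
At equivalence the base is fully converted to (CH3)3NH+; total volume = 0.07722 L, so [(CH3)3NH+] = 0.009261/0.07722 = 0.1199 M.
Ka((CH3)3NH+) = Kw/Kb = 1.0e-14 / 6.3 x 10^-5 = 1.59e-10.
[H^+] = sqrt(Ka x [(CH3)3NH+]) = sqrt(1.59e-10 x 0.1199) = 4.36e-6 M.
pH = -log(4.36e-6) = 5.36.

5.36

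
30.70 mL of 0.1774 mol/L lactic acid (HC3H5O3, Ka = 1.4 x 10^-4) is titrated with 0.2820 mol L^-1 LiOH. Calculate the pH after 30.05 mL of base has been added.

n(acid) = 0.1774 x 0.03070 = 0.005446 mol; n(LiOH) added = 0.2820 x 0.03005 = 0.008474 mol.
Base is in excess by 0.008474 - 0.005446 = 0.003028 mol in a total volume of 0.06075 L.
[OH^-] = 0.003028/0.06075 = 0.04984 M, so pOH = 1.30 and pH = 14.00 - 1.30 = 12.70.

12.70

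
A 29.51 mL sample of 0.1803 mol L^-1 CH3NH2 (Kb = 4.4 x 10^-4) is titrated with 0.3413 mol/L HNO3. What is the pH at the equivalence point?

5.79

n(CH3NH2) = 0.1803 x 0.02951 = 0.005321 mol; V(HNO3) at equivalence = 0.005321/0.3413 = 0.01559 L.
At equivalence the base is fully converted to CH3NH3+; total volume = 0.04510 L, so [CH3NH3+] = 0.005321/0.04510 = 0.1180 M.
Ka(CH3NH3+) = Kw/Kb = 1.0e-14 / 4.4 x 10^-4 = 2.27e-11.
[H^+] = sqrt(Ka x [CH3NH3+]) = sqrt(2.27e-11 x 0.1180) = 1.64e-6 M.
pH = -log(1.64e-6) = 5.79.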